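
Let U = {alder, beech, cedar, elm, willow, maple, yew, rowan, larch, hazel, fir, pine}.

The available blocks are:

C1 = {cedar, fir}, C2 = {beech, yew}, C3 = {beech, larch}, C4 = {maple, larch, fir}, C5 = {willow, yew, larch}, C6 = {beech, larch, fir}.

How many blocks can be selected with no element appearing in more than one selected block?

2

C1, C5 are pairwise disjoint (C1={cedar,fir}; C5={willow,yew,larch}).
Every remaining block overlaps one of these, and no 3 of the listed blocks are pairwise disjoint, so 2 is the maximum.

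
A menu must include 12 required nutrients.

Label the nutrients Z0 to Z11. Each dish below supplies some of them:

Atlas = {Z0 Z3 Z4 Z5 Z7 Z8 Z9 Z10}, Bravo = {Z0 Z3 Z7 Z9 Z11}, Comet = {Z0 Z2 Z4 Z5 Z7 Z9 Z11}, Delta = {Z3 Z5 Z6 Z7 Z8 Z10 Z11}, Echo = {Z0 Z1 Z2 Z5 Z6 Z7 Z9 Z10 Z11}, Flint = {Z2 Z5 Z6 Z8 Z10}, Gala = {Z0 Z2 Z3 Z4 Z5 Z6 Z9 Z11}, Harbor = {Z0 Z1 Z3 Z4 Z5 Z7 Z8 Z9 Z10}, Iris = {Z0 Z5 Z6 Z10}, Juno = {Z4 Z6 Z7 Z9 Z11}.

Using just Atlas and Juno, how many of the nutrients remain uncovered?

Union of Atlas, Juno = {Z0, Z3, Z4, Z5, Z6, Z7, Z8, Z9, Z10, Z11}.
Not covered: Z1, Z2 — 2 nutrients.

2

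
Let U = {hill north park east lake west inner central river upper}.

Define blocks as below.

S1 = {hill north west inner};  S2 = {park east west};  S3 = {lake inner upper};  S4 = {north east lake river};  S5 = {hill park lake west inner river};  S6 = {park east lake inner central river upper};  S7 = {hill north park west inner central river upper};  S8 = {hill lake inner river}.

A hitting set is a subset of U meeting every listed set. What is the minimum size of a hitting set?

2

The 2 points {east, inner} hit every block.
The blocks S2, S8 are pairwise disjoint, so any hitting set needs a separate point for each — at least 2. Hence 2 is optimal.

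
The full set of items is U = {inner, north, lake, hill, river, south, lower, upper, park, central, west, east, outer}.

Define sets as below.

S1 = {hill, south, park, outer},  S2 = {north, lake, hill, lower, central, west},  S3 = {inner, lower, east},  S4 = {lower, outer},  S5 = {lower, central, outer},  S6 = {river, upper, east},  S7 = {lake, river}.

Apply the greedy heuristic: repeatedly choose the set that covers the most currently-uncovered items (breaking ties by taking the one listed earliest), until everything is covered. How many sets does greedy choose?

4

Greedy: pick S2 (covers 6 new) → pick S1 (covers 3 new) → pick S6 (covers 3 new) → pick S3 (covers 1 new). Total picks: 4.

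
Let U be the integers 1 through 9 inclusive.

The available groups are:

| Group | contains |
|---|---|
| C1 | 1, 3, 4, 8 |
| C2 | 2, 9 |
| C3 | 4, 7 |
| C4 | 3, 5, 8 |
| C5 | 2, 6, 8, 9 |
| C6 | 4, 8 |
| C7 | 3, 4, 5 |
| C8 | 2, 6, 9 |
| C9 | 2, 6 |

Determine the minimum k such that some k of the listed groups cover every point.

4

Take {C1, C3, C4, C8}. Their union is {1, 2, 3, 4, 5, 6, 7, 8, 9}, which is all 9 points.
No 3 of the 9 groups cover everything (all 84 combinations miss at least one point), so 4 is optimal.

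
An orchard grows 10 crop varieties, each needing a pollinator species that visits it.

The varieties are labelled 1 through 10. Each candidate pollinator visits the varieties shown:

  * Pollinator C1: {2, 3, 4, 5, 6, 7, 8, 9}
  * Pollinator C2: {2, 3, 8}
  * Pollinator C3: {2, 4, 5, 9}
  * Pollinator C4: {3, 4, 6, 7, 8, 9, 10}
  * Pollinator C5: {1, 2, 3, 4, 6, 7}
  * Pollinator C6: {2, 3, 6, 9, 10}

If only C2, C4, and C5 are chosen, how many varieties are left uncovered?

1

Union of C2, C4, C5 = {1, 2, 3, 4, 6, 7, 8, 9, 10}.
Not covered: 5 — 1 variety.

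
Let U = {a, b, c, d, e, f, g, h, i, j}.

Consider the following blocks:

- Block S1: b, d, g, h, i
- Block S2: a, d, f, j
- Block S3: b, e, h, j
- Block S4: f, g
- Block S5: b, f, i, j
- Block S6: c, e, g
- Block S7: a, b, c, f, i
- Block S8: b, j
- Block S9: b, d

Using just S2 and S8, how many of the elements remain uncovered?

Union of S2, S8 = {a, b, d, f, j}.
Not covered: c, e, g, h, i — 5 elements.

5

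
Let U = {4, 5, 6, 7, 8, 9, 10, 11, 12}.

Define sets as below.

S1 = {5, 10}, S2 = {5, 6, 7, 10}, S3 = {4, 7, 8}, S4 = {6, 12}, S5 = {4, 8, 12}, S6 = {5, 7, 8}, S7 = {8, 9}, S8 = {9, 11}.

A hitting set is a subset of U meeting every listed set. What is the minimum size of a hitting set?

4

Take H = {4, 5, 9, 12}. Each listed set contains at least one of these, so H is a hitting set of size 4.
The sets S1, S3, S4, S8 are pairwise disjoint, so any hitting set needs a separate point for each — at least 4. Hence 4 is optimal.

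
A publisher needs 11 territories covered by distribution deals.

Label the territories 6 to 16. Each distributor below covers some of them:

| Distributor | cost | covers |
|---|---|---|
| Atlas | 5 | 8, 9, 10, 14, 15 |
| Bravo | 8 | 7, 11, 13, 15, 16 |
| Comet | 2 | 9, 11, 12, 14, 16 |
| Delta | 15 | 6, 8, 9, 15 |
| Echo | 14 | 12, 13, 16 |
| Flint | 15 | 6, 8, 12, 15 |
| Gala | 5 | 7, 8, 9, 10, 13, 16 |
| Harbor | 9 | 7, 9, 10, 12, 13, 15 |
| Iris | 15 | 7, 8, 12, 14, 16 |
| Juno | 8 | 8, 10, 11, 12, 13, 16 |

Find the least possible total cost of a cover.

Comet, Flint, Gala together cover every territory (Comet ∪ Flint ∪ Gala = {6, 7, 8, 9, 10, 11, 12, 13, 14, 15, 16}); total cost 2 + 15 + 5 = 22.
The greedy pick Comet, Gala, Atlas, Delta costs 27; no covering selection beats 22.

22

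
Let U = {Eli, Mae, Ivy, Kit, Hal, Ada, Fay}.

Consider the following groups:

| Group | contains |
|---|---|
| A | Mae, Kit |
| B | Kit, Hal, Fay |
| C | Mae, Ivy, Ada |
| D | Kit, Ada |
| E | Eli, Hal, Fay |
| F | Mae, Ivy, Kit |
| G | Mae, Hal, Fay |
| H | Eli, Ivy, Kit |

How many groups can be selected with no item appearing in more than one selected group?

D, G are pairwise disjoint (D={Kit,Ada}; G={Mae,Hal,Fay}).
Every remaining group overlaps one of these, and no 3 of the listed groups are pairwise disjoint, so 2 is the maximum.

2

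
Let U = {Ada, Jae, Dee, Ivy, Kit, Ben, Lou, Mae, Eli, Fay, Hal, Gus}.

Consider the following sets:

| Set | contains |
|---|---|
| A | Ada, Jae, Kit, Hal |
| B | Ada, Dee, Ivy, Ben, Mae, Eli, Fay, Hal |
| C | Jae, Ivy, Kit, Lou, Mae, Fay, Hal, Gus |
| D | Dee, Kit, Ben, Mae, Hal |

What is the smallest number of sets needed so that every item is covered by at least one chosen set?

2

B and C cover everything between them: the union {Ada, Jae, Dee, Ivy, Kit, Ben, Lou, Mae, Eli, Fay, Hal, Gus} is all of U.
No single set has all 12 items (the largest, B, has 8), so 2 is optimal.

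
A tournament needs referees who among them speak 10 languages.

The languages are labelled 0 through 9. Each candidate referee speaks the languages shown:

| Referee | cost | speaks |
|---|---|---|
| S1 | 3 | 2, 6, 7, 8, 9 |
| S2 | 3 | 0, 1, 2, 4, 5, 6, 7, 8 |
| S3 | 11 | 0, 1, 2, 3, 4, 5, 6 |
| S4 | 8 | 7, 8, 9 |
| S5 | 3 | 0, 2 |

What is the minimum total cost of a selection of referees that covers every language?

14

S1, S3 together cover every language (S1 ∪ S3 = {0, 1, 2, 3, 4, 5, 6, 7, 8, 9}); total cost 3 + 11 = 14.
The greedy pick S2, S1, S3 costs 17; no covering selection beats 14.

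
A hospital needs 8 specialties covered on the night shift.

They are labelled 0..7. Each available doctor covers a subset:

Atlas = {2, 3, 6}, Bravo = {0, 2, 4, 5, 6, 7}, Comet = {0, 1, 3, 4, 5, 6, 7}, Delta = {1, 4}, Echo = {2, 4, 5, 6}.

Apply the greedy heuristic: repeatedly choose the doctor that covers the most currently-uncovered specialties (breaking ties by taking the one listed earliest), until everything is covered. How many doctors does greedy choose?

2

Greedy: pick Comet (covers 7 new) → pick Atlas (covers 1 new). Total picks: 2.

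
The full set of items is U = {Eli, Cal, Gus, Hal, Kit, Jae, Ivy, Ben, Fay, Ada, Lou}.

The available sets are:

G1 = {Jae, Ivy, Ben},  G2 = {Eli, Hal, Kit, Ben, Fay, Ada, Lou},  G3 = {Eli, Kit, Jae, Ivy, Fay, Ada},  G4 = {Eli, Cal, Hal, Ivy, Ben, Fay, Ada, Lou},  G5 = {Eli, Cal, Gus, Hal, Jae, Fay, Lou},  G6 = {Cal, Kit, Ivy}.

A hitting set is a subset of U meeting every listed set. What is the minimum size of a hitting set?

Take H = {Ivy, Lou}. Each listed set contains at least one of these, so H is a hitting set of size 2.
No single item lies in every set, so at least 2 are needed and 2 is optimal.

2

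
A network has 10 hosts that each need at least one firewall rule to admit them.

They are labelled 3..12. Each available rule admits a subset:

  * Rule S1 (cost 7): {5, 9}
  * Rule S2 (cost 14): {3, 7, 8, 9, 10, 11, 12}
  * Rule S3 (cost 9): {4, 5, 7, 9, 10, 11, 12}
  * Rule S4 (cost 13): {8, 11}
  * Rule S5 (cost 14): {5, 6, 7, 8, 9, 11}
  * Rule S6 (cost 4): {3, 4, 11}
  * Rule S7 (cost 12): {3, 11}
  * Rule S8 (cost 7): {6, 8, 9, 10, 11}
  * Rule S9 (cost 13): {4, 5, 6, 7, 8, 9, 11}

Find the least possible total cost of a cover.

20

S3, S6, S8 together cover every host (S3 ∪ S6 ∪ S8 = {3, 4, 5, 6, 7, 8, 9, 10, 11, 12}); total cost 9 + 4 + 7 = 20.
No covering selection has total cost below 20.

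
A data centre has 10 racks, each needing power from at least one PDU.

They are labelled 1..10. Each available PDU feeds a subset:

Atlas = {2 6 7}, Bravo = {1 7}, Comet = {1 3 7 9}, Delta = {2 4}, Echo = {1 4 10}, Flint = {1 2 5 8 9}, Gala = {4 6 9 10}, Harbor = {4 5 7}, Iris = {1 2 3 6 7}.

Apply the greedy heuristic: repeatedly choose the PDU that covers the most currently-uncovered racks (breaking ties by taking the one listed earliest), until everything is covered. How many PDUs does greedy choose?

3

Greedy: pick Flint (covers 5 new) → pick Gala (covers 3 new) → pick Comet (covers 2 new). Total picks: 3.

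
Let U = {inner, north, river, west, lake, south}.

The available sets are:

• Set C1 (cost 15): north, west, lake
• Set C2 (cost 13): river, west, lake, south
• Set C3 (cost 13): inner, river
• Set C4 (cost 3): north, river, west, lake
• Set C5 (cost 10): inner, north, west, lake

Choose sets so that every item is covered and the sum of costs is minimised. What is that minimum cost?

C2, C5 together cover every item (C2 ∪ C5 = {inner, north, river, west, lake, south}); total cost 13 + 10 = 23.
The greedy pick C4, C5, C2 costs 26; no covering selection beats 23.

23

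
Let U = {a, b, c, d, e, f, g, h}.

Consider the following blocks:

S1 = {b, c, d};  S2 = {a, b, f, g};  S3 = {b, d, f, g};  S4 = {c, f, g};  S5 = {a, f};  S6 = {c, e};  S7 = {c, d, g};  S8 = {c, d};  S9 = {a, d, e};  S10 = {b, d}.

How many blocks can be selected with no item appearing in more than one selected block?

3

S5, S6, S10 are pairwise disjoint (S5={a,f}; S6={c,e}; S10={b,d}).
Every remaining block overlaps one of these, and no 4 of the listed blocks are pairwise disjoint, so 3 is the maximum.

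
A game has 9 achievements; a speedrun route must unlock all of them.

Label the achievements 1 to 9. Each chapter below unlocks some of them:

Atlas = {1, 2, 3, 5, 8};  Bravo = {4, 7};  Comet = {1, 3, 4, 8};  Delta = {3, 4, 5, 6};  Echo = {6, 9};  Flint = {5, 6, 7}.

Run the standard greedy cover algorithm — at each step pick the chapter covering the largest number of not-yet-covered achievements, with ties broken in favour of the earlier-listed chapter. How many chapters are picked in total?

Greedy: pick Atlas (covers 5 new) → pick Bravo (covers 2 new) → pick Echo (covers 2 new). Total picks: 3.

3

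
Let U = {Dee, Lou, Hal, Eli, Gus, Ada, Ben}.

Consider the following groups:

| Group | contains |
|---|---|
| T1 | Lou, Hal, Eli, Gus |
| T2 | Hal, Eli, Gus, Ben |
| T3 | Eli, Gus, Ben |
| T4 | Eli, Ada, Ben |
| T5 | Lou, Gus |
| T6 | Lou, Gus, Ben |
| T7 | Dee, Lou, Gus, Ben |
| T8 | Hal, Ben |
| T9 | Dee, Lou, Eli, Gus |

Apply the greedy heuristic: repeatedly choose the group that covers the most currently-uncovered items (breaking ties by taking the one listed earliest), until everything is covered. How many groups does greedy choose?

Greedy: pick T1 (covers 4 new) → pick T4 (covers 2 new) → pick T7 (covers 1 new). Total picks: 3.

3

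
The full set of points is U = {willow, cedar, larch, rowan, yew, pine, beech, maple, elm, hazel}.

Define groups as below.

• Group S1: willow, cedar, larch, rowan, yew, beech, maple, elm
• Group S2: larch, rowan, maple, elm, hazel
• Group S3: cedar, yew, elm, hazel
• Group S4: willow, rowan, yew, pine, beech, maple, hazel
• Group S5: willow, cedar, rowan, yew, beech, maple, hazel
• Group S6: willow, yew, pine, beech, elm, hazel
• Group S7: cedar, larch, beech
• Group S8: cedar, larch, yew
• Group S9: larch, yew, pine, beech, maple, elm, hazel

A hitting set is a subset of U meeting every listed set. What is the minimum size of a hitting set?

2

H = {cedar, hazel} meets every group (each contains at least one member of H), and |H| = 2.
No single point lies in every group, so at least 2 are needed and 2 is optimal.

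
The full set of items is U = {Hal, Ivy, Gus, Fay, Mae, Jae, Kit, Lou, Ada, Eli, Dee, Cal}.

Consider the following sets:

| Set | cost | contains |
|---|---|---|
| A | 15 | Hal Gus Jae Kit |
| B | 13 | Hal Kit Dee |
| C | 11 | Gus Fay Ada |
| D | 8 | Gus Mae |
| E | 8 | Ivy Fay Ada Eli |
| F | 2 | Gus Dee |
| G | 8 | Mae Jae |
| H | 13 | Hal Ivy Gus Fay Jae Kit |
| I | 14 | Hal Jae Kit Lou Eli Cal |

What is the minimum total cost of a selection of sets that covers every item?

D, E, F, I together cover every item (D ∪ E ∪ F ∪ I = {Hal, Ivy, Gus, Fay, Mae, Jae, Kit, Lou, Ada, Eli, Dee, Cal}); total cost 8 + 8 + 2 + 14 = 32.
No covering selection has total cost below 32.

32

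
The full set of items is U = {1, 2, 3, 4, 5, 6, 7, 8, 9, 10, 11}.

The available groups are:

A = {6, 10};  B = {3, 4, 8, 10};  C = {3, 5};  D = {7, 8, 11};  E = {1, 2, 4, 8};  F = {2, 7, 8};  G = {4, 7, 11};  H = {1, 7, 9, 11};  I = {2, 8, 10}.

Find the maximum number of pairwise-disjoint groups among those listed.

3

C, G, I are pairwise disjoint (C={3,5}; G={4,7,11}; I={2,8,10}).
Every remaining group overlaps one of these, and no 4 of the listed groups are pairwise disjoint, so 3 is the maximum.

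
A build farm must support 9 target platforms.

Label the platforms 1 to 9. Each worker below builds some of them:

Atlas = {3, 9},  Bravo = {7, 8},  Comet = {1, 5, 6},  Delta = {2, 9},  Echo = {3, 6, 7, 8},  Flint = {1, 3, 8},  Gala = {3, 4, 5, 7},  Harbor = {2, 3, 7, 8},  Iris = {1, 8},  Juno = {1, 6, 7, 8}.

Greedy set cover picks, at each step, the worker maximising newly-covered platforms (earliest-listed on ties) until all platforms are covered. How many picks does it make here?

Greedy: pick Echo (covers 4 new) → pick Comet (covers 2 new) → pick Delta (covers 2 new) → pick Gala (covers 1 new). Total picks: 4.
(The true minimum cover uses only 3 workers, so greedy is not optimal here.)

4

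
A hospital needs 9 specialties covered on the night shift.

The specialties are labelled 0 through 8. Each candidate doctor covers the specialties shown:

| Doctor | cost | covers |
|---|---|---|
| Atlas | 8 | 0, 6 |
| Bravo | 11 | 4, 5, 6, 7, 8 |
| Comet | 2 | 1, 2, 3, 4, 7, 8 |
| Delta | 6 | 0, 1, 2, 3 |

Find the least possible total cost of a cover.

Bravo, Delta together cover every specialty (Bravo ∪ Delta = {0, 1, 2, 3, 4, 5, 6, 7, 8}); total cost 11 + 6 = 17.
The greedy pick Comet, Atlas, Bravo costs 21; no covering selection beats 17.

17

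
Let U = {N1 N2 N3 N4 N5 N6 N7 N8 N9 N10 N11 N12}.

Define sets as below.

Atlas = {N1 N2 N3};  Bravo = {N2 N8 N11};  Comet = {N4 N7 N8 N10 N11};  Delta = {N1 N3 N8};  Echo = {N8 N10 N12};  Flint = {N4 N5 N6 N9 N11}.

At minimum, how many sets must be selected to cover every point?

Atlas and Comet and Echo and Flint together: Atlas ∪ Comet ∪ Echo ∪ Flint = {N1, N2, N3, N4, N5, N6, N7, N8, N9, N10, N11, N12} — every point is covered.
Only Flint contains N5, so Flint is forced; the remaining 7 points need at least 3 more sets (each remaining set adds at most 3) — so at least 4 sets are needed, and 4 is optimal.

4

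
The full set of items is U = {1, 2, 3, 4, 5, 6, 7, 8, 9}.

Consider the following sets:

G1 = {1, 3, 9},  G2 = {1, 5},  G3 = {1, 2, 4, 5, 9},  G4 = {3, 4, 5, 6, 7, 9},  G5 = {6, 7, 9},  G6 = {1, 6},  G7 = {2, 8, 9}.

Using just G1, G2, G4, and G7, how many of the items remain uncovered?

0

Union of G1, G2, G4, G7 = {1, 2, 3, 4, 5, 6, 7, 8, 9} — that's every item, so 0 are uncovered.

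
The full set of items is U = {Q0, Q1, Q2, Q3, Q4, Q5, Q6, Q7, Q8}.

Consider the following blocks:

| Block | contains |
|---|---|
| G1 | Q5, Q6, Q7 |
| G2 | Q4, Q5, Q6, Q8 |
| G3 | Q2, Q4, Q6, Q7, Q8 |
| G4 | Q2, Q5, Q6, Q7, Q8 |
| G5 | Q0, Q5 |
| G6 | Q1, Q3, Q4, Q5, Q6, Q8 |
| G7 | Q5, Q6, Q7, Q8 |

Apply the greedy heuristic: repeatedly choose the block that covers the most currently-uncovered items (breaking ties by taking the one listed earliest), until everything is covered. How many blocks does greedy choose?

Greedy: pick G6 (covers 6 new) → pick G3 (covers 2 new) → pick G5 (covers 1 new). Total picks: 3.

3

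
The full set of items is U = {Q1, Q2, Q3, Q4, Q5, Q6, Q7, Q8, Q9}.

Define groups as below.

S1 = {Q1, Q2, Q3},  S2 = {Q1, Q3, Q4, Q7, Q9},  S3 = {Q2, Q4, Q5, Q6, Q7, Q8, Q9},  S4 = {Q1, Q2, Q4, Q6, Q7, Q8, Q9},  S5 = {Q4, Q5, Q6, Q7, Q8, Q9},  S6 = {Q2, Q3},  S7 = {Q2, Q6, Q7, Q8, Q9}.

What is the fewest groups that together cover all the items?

2

S1 and S3 together: S1 ∪ S3 = {Q1, Q2, Q3, Q4, Q5, Q6, Q7, Q8, Q9} — every item is covered.
No single group has all 9 items (the largest, S3, has 7), so 2 is optimal.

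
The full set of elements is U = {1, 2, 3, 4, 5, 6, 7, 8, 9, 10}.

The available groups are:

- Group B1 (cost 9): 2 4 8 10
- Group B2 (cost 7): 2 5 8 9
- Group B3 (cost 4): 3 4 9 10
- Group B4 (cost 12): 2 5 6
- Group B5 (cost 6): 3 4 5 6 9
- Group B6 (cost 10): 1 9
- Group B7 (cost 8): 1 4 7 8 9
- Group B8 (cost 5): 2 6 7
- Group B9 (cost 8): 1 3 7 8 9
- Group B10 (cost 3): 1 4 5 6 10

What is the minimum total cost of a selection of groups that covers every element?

16

B8, B9, B10 together cover every element (B8 ∪ B9 ∪ B10 = {1, 2, 3, 4, 5, 6, 7, 8, 9, 10}); total cost 5 + 8 + 3 = 16.
The greedy pick B10, B3, B8, B2 costs 19; no covering selection beats 16.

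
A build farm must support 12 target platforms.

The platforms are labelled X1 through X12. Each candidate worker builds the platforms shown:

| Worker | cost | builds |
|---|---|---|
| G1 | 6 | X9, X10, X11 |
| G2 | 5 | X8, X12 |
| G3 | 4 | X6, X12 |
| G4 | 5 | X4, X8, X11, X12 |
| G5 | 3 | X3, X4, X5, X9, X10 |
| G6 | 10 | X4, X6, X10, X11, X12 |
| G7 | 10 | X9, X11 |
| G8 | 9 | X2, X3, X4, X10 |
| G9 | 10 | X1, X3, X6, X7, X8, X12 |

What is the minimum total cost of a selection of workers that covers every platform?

G4, G5, G8, G9 together cover every platform (G4 ∪ G5 ∪ G8 ∪ G9 = {X1, X2, X3, X4, X5, X6, X7, X8, X9, X10, X11, X12}); total cost 5 + 3 + 9 + 10 = 27.
No covering selection has total cost below 27.

27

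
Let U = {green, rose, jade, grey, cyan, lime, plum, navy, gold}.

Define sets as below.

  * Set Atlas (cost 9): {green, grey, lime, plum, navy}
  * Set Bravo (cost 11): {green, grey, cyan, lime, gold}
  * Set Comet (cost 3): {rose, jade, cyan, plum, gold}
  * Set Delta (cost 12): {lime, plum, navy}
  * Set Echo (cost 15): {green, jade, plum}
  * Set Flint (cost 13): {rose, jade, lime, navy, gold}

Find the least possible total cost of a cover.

Atlas, Comet together cover every item (Atlas ∪ Comet = {green, rose, jade, grey, cyan, lime, plum, navy, gold}); total cost 9 + 3 = 12.
No covering selection has total cost below 12.

12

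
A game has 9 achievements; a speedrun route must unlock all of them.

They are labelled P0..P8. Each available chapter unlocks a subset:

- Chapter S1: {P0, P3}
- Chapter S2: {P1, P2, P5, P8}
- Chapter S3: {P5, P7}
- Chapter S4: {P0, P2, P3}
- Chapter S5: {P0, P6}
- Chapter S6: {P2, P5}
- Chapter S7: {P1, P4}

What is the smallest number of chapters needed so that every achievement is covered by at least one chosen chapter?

S2 and S3 and S4 and S5 and S7 together: S2 ∪ S3 ∪ S4 ∪ S5 ∪ S7 = {P0, P1, P2, P3, P4, P5, P6, P7, P8} — every achievement is covered.
No 4 of the 7 chapters cover everything (all 35 combinations miss at least one achievement), so 5 is optimal.

5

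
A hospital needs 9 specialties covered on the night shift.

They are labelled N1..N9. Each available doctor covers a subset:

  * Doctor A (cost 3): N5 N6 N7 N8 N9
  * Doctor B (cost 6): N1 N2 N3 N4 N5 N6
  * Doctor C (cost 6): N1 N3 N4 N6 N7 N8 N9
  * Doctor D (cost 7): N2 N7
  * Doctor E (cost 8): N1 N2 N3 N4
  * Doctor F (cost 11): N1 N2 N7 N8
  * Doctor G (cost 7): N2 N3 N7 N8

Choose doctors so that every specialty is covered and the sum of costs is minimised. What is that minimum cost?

A, B together cover every specialty (A ∪ B = {N1, N2, N3, N4, N5, N6, N7, N8, N9}); total cost 3 + 6 = 9.
No covering selection has total cost below 9.

9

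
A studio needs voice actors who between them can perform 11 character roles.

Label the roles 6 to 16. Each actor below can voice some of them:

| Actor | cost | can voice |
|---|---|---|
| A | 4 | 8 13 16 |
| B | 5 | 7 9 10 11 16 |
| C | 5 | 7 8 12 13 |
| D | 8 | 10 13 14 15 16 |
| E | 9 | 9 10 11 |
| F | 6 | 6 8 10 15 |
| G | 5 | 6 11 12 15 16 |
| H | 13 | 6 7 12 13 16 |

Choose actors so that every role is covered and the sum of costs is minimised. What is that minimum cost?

22

A, B, D, G together cover every role (A ∪ B ∪ D ∪ G = {6, 7, 8, 9, 10, 11, 12, 13, 14, 15, 16}); total cost 4 + 5 + 8 + 5 = 22.
The greedy pick B, C, G, D costs 23; no covering selection beats 22.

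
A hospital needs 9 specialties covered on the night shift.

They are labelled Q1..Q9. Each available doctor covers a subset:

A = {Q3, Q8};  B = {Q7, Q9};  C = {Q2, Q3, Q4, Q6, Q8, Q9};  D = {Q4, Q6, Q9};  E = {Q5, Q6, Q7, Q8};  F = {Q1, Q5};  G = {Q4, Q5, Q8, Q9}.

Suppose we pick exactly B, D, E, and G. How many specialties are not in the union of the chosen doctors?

3

Union of B, D, E, G = {Q4, Q5, Q6, Q7, Q8, Q9}.
Not covered: Q1, Q2, Q3 — 3 specialties.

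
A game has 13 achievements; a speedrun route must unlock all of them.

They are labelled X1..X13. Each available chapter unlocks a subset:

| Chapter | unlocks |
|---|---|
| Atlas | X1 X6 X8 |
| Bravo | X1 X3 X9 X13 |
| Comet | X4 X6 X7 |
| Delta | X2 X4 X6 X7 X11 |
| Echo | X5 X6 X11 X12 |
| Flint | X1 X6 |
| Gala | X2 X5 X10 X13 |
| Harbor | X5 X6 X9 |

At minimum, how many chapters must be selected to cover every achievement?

Atlas and Bravo and Delta and Echo and Gala together: Atlas ∪ Bravo ∪ Delta ∪ Echo ∪ Gala = {X1, X2, X3, X4, X5, X6, X7, X8, X9, X10, X11, X12, X13} — every achievement is covered.
No 4 of the 8 chapters cover everything (all 70 combinations miss at least one achievement), so 5 is optimal.

5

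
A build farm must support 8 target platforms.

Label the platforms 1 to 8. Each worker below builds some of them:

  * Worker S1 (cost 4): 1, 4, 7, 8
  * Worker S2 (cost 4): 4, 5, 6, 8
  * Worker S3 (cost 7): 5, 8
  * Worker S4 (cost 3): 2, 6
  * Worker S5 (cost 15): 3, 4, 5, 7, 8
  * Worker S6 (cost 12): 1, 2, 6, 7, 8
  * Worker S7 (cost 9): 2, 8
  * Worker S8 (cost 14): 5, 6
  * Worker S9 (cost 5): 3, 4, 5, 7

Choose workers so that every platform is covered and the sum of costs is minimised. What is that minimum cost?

12

S1, S4, S9 together cover every platform (S1 ∪ S4 ∪ S9 = {1, 2, 3, 4, 5, 6, 7, 8}); total cost 4 + 3 + 5 = 12.
No covering selection has total cost below 12.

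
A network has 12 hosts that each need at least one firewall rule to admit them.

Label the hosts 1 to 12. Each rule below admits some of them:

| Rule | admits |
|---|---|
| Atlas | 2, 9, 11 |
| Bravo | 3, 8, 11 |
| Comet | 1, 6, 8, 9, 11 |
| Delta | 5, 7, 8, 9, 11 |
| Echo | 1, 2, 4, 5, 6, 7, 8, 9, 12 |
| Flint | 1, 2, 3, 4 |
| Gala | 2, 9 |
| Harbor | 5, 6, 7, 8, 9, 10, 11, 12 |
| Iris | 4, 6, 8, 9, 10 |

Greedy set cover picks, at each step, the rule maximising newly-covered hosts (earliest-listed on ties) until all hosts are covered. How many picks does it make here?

Greedy: pick Echo (covers 9 new) → pick Bravo (covers 2 new) → pick Harbor (covers 1 new). Total picks: 3.
(The true minimum cover uses only 2 rules, so greedy is not optimal here.)

3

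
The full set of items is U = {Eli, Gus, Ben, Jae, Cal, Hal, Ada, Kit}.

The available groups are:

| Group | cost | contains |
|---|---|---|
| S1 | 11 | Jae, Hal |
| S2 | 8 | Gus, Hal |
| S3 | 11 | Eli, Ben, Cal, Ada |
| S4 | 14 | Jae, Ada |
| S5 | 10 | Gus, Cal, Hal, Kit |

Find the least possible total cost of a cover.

S1, S3, S5 together cover every item (S1 ∪ S3 ∪ S5 = {Eli, Gus, Ben, Jae, Cal, Hal, Ada, Kit}); total cost 11 + 11 + 10 = 32.
No covering selection has total cost below 32.

32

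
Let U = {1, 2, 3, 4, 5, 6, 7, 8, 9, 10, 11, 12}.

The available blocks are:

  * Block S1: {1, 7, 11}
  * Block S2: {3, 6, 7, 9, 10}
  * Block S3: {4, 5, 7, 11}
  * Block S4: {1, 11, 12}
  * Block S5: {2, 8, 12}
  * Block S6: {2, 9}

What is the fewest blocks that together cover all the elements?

4

S2 and S3 and S4 and S5 together: S2 ∪ S3 ∪ S4 ∪ S5 = {1, 2, 3, 4, 5, 6, 7, 8, 9, 10, 11, 12} — every element is covered.
Only S2 contains 3, so S2 is forced; the remaining 7 elements need at least 3 more blocks (each remaining block adds at most 3) — so at least 4 blocks are needed, and 4 is optimal.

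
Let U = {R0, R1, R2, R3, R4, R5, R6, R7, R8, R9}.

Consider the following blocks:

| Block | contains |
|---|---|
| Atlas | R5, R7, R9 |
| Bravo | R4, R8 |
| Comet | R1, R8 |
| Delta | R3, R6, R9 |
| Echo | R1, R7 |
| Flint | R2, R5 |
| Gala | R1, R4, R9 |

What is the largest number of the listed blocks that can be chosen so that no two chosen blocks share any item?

Bravo, Delta, Echo, Flint are pairwise disjoint (Bravo={R4,R8}; Delta={R3,R6,R9}; Echo={R1,R7}; Flint={R2,R5}).
Every remaining block overlaps one of these, and no 5 of the listed blocks are pairwise disjoint, so 4 is the maximum.

4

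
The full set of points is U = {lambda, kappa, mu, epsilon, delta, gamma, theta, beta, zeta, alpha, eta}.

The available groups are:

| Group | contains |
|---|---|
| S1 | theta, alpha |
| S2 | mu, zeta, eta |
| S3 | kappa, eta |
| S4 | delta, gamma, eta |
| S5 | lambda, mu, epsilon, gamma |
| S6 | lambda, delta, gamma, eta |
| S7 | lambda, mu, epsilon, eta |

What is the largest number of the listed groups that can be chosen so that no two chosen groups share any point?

S1, S3, S5 are pairwise disjoint (S1={theta,alpha}; S3={kappa,eta}; S5={lambda,mu,epsilon,gamma}).
Every remaining group overlaps one of these, and no 4 of the listed groups are pairwise disjoint, so 3 is the maximum.

3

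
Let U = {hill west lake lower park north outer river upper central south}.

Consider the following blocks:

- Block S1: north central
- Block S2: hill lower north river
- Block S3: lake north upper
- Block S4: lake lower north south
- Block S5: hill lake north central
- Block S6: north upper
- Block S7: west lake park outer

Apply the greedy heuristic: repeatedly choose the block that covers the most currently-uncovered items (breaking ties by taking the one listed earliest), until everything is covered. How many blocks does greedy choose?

Greedy: pick S2 (covers 4 new) → pick S7 (covers 4 new) → pick S1 (covers 1 new) → pick S3 (covers 1 new) → pick S4 (covers 1 new). Total picks: 5.

5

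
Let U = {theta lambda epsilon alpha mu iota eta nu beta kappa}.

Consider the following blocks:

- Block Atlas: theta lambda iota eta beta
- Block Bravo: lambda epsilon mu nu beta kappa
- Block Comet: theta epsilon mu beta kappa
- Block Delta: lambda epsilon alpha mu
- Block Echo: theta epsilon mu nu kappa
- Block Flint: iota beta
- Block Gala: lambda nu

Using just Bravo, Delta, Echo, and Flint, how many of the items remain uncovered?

Union of Bravo, Delta, Echo, Flint = {theta, lambda, epsilon, alpha, mu, iota, nu, beta, kappa}.
Not covered: eta — 1 item.

1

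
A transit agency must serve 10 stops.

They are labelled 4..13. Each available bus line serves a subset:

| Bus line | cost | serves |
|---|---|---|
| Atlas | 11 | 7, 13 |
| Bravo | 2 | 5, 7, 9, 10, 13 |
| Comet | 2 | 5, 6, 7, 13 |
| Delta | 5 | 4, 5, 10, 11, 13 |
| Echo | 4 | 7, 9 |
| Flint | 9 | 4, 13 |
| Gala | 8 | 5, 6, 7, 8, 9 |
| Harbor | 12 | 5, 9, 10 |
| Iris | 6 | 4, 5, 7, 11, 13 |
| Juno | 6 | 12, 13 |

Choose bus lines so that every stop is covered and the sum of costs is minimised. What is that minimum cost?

Delta, Gala, Juno together cover every stop (Delta ∪ Gala ∪ Juno = {4, 5, 6, 7, 8, 9, 10, 11, 12, 13}); total cost 5 + 8 + 6 = 19.
The greedy pick Bravo, Comet, Delta, Juno, Gala costs 23; no covering selection beats 19.

19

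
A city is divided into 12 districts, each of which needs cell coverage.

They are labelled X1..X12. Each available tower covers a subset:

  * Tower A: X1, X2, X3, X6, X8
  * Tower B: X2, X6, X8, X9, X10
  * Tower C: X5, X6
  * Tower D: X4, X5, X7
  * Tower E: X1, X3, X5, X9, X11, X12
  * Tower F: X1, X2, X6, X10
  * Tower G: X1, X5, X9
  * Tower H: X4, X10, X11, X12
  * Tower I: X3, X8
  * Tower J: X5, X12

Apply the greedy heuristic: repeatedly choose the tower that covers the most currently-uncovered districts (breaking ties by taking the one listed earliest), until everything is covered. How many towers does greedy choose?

Greedy: pick E (covers 6 new) → pick B (covers 4 new) → pick D (covers 2 new). Total picks: 3.

3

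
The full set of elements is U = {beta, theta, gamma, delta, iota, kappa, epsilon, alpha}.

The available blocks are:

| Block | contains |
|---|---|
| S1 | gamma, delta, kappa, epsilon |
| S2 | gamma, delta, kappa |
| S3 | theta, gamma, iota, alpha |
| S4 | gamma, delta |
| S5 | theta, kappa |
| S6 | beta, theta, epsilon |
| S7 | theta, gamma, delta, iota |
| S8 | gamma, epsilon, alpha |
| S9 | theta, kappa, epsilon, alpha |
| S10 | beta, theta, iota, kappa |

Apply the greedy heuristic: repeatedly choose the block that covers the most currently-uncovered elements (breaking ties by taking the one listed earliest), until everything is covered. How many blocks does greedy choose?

Greedy: pick S1 (covers 4 new) → pick S3 (covers 3 new) → pick S6 (covers 1 new). Total picks: 3.

3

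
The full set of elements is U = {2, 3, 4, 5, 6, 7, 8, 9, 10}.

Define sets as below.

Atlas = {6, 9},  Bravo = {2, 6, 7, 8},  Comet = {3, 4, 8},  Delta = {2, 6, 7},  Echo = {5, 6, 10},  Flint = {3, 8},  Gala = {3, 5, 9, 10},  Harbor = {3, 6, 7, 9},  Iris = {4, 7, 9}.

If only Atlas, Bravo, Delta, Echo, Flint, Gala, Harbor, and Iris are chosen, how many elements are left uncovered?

0

Union of Atlas, Bravo, Delta, Echo, Flint, Gala, Harbor, Iris = {2, 3, 4, 5, 6, 7, 8, 9, 10} — that's every element, so 0 are uncovered.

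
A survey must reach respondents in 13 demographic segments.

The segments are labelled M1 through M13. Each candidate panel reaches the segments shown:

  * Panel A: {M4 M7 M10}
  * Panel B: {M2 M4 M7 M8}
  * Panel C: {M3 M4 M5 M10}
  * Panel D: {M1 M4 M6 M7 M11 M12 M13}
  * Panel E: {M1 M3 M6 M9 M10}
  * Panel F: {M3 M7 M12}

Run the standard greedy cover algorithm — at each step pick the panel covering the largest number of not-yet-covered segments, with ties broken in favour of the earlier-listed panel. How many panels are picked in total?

Greedy: pick D (covers 7 new) → pick C (covers 3 new) → pick B (covers 2 new) → pick E (covers 1 new). Total picks: 4.

4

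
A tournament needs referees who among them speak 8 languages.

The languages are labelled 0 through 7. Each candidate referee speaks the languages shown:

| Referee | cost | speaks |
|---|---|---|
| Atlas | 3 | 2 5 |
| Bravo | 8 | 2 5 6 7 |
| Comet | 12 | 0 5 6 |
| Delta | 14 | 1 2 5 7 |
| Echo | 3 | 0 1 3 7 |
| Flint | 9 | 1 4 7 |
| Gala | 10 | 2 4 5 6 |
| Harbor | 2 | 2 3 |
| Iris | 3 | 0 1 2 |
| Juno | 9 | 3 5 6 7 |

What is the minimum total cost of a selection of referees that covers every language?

Echo, Gala together cover every language (Echo ∪ Gala = {0, 1, 2, 3, 4, 5, 6, 7}); total cost 3 + 10 = 13.
The greedy pick Echo, Atlas, Gala costs 16; no covering selection beats 13.

13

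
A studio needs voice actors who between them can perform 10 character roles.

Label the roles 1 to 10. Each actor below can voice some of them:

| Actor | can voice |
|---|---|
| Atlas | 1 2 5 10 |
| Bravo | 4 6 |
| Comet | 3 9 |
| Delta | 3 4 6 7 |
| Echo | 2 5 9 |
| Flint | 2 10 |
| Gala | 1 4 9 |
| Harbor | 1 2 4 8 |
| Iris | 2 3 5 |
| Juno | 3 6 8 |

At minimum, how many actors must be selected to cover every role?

4

Atlas and Comet and Delta and Juno together: Atlas ∪ Comet ∪ Delta ∪ Juno = {1, 2, 3, 4, 5, 6, 7, 8, 9, 10} — every role is covered.
No 3 of the 10 actors cover everything (all 120 combinations miss at least one role), so 4 is optimal.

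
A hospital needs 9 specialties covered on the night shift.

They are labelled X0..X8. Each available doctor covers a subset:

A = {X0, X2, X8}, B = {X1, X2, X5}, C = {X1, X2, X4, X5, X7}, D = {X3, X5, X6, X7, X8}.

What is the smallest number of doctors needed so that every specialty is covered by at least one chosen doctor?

A and C and D together: A ∪ C ∪ D = {X0, X1, X2, X3, X4, X5, X6, X7, X8} — every specialty is covered.
Only A contains X0, so A is forced; the remaining 6 specialties need at least 2 more doctors (each remaining doctor adds at most 4) — so at least 3 doctors are needed, and 3 is optimal.

3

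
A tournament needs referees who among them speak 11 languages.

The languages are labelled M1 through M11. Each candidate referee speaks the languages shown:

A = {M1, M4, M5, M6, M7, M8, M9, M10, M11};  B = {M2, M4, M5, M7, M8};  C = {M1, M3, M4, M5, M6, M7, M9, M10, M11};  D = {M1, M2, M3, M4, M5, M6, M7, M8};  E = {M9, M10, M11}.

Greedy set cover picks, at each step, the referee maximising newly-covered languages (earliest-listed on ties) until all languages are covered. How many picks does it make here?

Greedy: pick A (covers 9 new) → pick D (covers 2 new). Total picks: 2.

2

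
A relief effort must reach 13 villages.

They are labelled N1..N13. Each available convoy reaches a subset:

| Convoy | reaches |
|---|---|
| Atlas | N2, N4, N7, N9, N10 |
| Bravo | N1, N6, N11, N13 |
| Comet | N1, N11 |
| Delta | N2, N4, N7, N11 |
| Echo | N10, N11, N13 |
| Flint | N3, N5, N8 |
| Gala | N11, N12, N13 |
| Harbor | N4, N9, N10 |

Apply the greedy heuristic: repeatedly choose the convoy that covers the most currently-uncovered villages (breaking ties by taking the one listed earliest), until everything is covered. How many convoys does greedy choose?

Greedy: pick Atlas (covers 5 new) → pick Bravo (covers 4 new) → pick Flint (covers 3 new) → pick Gala (covers 1 new). Total picks: 4.

4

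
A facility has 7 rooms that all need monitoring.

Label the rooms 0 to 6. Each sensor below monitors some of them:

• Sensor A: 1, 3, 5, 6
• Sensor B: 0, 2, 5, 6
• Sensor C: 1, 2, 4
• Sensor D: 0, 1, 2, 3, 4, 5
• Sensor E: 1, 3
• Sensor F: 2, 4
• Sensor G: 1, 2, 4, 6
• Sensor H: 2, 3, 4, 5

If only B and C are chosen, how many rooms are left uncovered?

1

Union of B, C = {0, 1, 2, 4, 5, 6}.
Not covered: 3 — 1 room.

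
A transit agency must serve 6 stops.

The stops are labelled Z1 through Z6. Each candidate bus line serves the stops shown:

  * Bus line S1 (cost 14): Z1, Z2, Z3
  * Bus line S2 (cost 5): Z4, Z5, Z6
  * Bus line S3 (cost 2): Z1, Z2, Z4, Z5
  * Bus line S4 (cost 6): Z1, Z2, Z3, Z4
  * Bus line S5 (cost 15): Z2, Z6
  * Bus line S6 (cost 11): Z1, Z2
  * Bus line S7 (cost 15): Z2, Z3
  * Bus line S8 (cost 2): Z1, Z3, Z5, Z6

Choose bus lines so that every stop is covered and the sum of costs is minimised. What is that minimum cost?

S3, S8 together cover every stop (S3 ∪ S8 = {Z1, Z2, Z3, Z4, Z5, Z6}); total cost 2 + 2 = 4.
No covering selection has total cost below 4.

4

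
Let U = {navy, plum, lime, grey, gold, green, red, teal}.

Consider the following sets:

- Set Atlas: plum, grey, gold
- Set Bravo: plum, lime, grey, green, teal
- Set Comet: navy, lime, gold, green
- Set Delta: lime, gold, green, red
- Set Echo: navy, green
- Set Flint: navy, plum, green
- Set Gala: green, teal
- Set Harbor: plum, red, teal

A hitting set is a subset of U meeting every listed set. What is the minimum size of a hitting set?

2

Take H = {plum, green}. Each listed set contains at least one of these, so H is a hitting set of size 2.
The sets Atlas, Gala are pairwise disjoint, so any hitting set needs a separate element for each — at least 2. Hence 2 is optimal.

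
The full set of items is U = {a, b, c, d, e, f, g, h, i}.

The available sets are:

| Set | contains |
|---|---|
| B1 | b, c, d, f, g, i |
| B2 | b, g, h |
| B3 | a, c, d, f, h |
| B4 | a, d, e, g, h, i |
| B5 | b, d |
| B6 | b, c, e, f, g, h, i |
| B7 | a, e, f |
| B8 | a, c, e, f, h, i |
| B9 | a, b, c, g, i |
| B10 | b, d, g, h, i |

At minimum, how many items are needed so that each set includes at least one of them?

2

Take T = {a, b}. Each listed set contains at least one of these, so T is a hitting set of size 2.
The sets B2, B7 are pairwise disjoint, so any hitting set needs a separate item for each — at least 2. Hence 2 is optimal.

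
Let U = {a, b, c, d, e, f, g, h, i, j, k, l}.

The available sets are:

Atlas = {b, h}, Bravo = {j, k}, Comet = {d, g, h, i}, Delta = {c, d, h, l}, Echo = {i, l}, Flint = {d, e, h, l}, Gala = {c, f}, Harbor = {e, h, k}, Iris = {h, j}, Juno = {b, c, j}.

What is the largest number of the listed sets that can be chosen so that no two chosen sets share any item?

4

Atlas, Bravo, Echo, Gala are pairwise disjoint (Atlas={b,h}; Bravo={j,k}; Echo={i,l}; Gala={c,f}).
Every remaining set overlaps one of these, and no 5 of the listed sets are pairwise disjoint, so 4 is the maximum.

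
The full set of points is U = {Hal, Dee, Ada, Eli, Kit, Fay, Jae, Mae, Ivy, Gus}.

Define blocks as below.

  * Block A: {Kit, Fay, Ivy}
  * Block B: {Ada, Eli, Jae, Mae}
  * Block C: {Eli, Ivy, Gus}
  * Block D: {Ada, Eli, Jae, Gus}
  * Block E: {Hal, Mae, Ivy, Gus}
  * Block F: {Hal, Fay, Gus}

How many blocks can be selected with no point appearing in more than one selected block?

A, B are pairwise disjoint (A={Kit,Fay,Ivy}; B={Ada,Eli,Jae,Mae}).
Every remaining block overlaps one of these, and no 3 of the listed blocks are pairwise disjoint, so 2 is the maximum.

2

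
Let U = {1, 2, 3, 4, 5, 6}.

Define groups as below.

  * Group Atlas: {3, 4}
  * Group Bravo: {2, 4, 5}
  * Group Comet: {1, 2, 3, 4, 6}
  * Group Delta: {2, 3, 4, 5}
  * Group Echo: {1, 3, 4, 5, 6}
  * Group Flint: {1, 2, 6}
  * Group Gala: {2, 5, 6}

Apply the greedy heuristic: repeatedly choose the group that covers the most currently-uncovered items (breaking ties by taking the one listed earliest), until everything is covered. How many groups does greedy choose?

Greedy: pick Comet (covers 5 new) → pick Bravo (covers 1 new). Total picks: 2.

2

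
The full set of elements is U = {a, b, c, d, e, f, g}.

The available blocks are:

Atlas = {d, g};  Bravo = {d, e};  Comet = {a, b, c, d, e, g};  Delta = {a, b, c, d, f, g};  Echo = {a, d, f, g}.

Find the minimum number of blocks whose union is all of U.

2

Bravo and Delta together: Bravo ∪ Delta = {a, b, c, d, e, f, g} — every element is covered.
No single block has all 7 elements (the largest, Comet, has 6), so 2 is optimal.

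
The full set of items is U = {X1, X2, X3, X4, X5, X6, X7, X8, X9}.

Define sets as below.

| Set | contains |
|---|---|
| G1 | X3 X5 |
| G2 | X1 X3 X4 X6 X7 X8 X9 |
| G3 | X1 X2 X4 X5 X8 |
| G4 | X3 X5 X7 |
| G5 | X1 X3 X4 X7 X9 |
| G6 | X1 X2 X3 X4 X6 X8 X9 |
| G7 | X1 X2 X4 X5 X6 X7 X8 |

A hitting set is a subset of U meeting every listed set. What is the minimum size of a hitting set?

2

H = {X4, X5} meets every set (each contains at least one member of H), and |H| = 2.
No single item lies in every set, so at least 2 are needed and 2 is optimal.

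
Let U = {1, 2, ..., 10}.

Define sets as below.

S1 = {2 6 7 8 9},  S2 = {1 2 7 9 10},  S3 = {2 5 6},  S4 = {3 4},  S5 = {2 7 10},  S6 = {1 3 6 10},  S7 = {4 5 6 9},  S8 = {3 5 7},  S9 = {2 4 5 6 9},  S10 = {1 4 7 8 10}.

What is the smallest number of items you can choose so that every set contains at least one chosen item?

H = {2, 3, 4} meets every set (each contains at least one member of H), and |H| = 3.
No choice of 2 items meets every set, so 3 is the minimum.

3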